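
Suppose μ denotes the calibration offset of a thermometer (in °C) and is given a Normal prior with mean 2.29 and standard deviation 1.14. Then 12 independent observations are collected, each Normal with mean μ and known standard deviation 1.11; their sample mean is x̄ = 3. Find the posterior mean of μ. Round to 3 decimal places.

Prior precision 1/τ₀² = 1/1.14² = 0.769468; data precision n/σ² = 12/1.11² = 9.73947.
Posterior precision = 0.769468 + 9.73947 = 10.5089.
Posterior mean = (0.769468·2.29 + 9.73947·3) / 10.5089 = 2.948.

Posterior mean ≈ 2.948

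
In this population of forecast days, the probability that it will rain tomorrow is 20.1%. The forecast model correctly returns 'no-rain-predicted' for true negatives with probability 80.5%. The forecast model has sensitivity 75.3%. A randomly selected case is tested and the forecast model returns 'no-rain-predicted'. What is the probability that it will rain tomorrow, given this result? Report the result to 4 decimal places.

Let H be the event that it will rain tomorrow. P(H) = 0.201, so P(¬H) = 0.799. With E the 'no-rain-predicted' result, P(E|H) = 0.247 and P(E|¬H) = 0.805.
P(E) = 0.247·0.201 + 0.805·0.799 = 0.049647 + 0.64319 = 0.69284.
By Bayes' theorem, P(H|E) = 0.049647 / 0.69284 = 0.0717.

P(H | E) ≈ 0.0717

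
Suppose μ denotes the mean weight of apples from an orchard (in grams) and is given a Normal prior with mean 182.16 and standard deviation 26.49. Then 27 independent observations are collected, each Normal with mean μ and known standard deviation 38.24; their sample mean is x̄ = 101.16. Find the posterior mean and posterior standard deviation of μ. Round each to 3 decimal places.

Posterior mean ≈ 106.964; posterior SD ≈ 7.091

Prior precision 1/τ₀² = 1/26.49² = 0.00142507; data precision n/σ² = 27/38.24² = 0.0184641.
Posterior precision = 0.00142507 + 0.0184641 = 0.0198892, giving posterior SD = 1/√0.0198892 = 7.091.
Posterior mean = (0.00142507·182.16 + 0.0184641·101.16) / 0.0198892 = 106.964.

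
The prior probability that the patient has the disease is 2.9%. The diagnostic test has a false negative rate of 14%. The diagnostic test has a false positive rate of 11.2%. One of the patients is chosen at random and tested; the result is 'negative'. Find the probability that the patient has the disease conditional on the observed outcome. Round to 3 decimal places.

P(H | E) ≈ 0.005

Write H for 'the patient has the disease'. Prior odds H:¬H = 0.029/0.971 = 0.029866. For the 'negative' outcome, the likelihood ratio is 0.14/0.888 = 0.15766.
Posterior odds = 0.029866 × 0.15766 = 0.0047086, so P(H|E) = 0.0047086/(1+0.0047086) = 0.005.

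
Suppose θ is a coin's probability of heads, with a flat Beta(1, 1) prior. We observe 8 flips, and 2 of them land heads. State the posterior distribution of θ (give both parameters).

Observing 2 successes and 6 failures updates Beta(1, 1) by adding the success and failure counts to the two shape parameters: α = 1+2 = 3, β = 1+6 = 7.

Posterior: Beta(3, 7)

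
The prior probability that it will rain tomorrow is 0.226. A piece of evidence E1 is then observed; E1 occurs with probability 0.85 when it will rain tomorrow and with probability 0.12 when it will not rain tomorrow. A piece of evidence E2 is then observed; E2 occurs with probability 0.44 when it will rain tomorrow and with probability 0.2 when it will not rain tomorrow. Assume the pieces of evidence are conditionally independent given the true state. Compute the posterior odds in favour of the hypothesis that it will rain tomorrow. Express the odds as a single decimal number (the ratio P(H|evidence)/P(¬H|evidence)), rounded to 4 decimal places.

Prior odds = 0.226/(1−0.226) = 0.29199. In log-odds, ln(0.29199) = -1.2310.
Add log likelihood ratios: ln(7.0833) + ln(2.2000) = 2.7462.
Posterior log-odds = 1.5152, so posterior odds = exp(1.5152) = 4.5502.

Posterior odds ≈ 4.5502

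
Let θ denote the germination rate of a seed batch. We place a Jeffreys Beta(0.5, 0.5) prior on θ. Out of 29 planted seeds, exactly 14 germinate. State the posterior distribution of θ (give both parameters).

Posterior: Beta(14.5, 15.5)

Observing 14 successes and 15 failures updates Beta(0.5, 0.5) by adding the success and failure counts to the two shape parameters: α = 0.5+14 = 14.5, β = 0.5+15 = 15.5.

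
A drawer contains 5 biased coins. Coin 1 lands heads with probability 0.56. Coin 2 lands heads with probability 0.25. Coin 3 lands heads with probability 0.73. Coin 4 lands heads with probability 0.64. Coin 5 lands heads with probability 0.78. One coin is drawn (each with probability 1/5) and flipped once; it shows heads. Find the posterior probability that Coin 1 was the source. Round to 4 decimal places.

Posterior probability ≈ 0.1892

Tabulate prior·likelihood by source: [1] prior 0.2, lik 0.56, product 0.1120; [2] prior 0.2, lik 0.25, product 0.05000; [3] prior 0.2, lik 0.73, product 0.1460; [4] prior 0.2, lik 0.64, product 0.1280; [5] prior 0.2, lik 0.78, product 0.1560.
Normalizing constant = 0.59200; the posterior for Coin 1 is its product over the sum, 0.1120/0.59200 = 0.1892.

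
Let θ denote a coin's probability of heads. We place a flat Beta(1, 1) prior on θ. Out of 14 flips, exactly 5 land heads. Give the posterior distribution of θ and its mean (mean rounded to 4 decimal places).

The binomial likelihood is conjugate to the Beta prior: with 5 successes and 9 failures, the posterior is Beta(1+5, 1+9) = Beta(6, 10).
E[θ | data] = 6/(6+10) = 0.3750.

Posterior: Beta(6, 10); mean ≈ 0.3750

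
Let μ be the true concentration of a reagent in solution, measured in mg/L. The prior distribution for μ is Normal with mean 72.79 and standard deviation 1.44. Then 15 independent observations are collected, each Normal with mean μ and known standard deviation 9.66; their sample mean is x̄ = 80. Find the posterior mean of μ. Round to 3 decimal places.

With known σ, the Normal prior is conjugate. Weight on the data is w = (n/σ²)/(n/σ² + 1/τ₀²) = 0.160745/(0.160745+0.482253) = 0.24999.
Posterior mean = w·x̄ + (1−w)·μ₀ = 0.24999·80 + 0.75001·72.79 = 74.592.

Posterior mean ≈ 74.592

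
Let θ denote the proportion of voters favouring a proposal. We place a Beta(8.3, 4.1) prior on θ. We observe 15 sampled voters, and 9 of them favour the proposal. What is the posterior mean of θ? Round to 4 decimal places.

The binomial likelihood is conjugate to the Beta prior: with 9 successes and 6 failures, the posterior is Beta(8.3+9, 4.1+6) = Beta(17.3, 10.1).
Posterior mean = α/(α+β) = 17.3/27.4 = 0.6314.

Posterior mean ≈ 0.6314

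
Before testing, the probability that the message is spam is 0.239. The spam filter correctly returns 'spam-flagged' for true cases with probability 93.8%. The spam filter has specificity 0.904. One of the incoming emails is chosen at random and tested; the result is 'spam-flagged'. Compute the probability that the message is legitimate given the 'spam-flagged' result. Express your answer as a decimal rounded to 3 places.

P(¬H | E) ≈ 0.246

Write H for 'the message is spam'. Prior odds H:¬H = 0.239/0.761 = 0.31406. For the 'spam-flagged' outcome, the likelihood ratio is 0.938/0.096 = 9.7708.
Posterior odds = 0.31406 × 9.7708 = 3.0686, so P(H|E) = 3.0686/(1+3.0686) = 0.754. Then P(¬H|E) = 1 − 0.754 = 0.246.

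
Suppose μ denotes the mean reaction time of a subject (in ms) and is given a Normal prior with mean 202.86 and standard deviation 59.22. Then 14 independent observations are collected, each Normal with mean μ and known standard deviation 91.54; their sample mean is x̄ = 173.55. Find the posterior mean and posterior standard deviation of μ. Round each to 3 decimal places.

Prior precision 1/τ₀² = 1/59.22² = 0.00028514; data precision n/σ² = 14/91.54² = 0.00167073.
Posterior precision = 0.00028514 + 0.00167073 = 0.00195587, giving posterior SD = 1/√0.00195587 = 22.612.
Posterior mean = (0.00028514·202.86 + 0.00167073·173.55) / 0.00195587 = 177.823.

Posterior mean ≈ 177.823; posterior SD ≈ 22.612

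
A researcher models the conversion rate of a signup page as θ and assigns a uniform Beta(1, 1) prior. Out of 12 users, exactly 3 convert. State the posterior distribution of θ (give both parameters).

Posterior: Beta(4, 10)

The binomial likelihood is conjugate to the Beta prior: with 3 successes and 9 failures, the posterior is Beta(1+3, 1+9) = Beta(4, 10).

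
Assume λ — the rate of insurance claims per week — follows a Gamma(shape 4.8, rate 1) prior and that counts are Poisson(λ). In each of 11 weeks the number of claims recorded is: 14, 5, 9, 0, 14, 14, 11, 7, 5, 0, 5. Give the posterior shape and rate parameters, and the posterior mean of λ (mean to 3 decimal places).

Posterior: Gamma(shape=88.8, rate=12); mean ≈ 7.400

The Poisson likelihood adds the total count to the shape and the number of exposure periods to the rate. Here ∑xᵢ = 84 and n = 11, so shape 4.8→88.8 and rate 1→12.
E[λ | data] = 88.8/12 = 7.400.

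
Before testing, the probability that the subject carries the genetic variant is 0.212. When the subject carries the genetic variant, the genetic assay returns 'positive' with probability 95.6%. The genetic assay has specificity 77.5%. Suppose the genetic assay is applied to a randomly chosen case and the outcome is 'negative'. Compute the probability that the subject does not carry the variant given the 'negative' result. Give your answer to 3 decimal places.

P(¬H | E) ≈ 0.985

Write H for 'the subject carries the genetic variant'. Prior odds H:¬H = 0.212/0.788 = 0.26904. For the 'negative' outcome, the likelihood ratio is 0.044/0.775 = 0.056774.
Posterior odds = 0.26904 × 0.056774 = 0.015274, so P(H|E) = 0.015274/(1+0.015274) = 0.015. Then P(¬H|E) = 1 − 0.015 = 0.985.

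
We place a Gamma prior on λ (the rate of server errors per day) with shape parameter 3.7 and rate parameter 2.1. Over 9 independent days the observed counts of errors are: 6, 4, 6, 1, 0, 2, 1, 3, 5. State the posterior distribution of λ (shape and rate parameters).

Total count ∑xᵢ = 28 over n = 9 days.
Gamma is conjugate to the Poisson likelihood: posterior is Gamma(shape = 3.7+28 = 31.7, rate = 2.1+9 = 11.1).

Posterior: Gamma(shape=31.7, rate=11.1)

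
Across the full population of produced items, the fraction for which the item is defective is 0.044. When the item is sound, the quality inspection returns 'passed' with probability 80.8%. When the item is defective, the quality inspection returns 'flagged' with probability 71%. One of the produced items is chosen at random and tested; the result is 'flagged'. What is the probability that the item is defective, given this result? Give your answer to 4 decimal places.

Write H for 'the item is defective'. Prior odds H:¬H = 0.044/0.956 = 0.046025. For the 'flagged' outcome, the likelihood ratio is 0.71/0.192 = 3.6979.
Posterior odds = 0.046025 × 3.6979 = 0.17020, so P(H|E) = 0.17020/(1+0.17020) = 0.1454.

P(H | E) ≈ 0.1454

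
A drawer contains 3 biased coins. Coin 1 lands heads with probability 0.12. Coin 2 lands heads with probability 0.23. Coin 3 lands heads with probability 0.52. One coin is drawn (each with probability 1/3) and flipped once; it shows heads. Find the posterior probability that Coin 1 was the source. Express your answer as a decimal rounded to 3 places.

Tabulate prior·likelihood by source: [1] prior 0.333333, lik 0.12, product 0.04000; [2] prior 0.333333, lik 0.23, product 0.07667; [3] prior 0.333333, lik 0.52, product 0.1733.
Normalizing constant = 0.29000; the posterior for Coin 1 is its product over the sum, 0.04000/0.29000 = 0.138.

Posterior probability ≈ 0.138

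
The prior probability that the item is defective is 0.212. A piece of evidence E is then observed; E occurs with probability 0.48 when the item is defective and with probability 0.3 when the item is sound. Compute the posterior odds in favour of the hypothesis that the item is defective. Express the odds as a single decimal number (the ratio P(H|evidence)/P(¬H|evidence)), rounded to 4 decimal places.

Posterior odds ≈ 0.4305

Prior odds = 0.212/(1−0.212) = 0.26904. In log-odds, ln(0.26904) = -1.3129.
Add log likelihood ratio: ln(1.6000) = 0.47000.
Posterior log-odds = -0.84291, so posterior odds = exp(-0.84291) = 0.43046.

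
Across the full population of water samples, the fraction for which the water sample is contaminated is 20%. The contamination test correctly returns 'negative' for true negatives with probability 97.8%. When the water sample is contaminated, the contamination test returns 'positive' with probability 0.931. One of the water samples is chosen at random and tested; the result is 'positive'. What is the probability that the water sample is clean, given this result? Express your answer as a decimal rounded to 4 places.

P(¬H | E) ≈ 0.0864

Let H be the event that the water sample is contaminated. P(H) = 0.2, so P(¬H) = 0.8. With E the 'positive' result, P(E|H) = 0.931 and P(E|¬H) = 0.022.
P(E) = 0.931·0.2 + 0.022·0.8 = 0.18620 + 0.017600 = 0.20380.
By Bayes' theorem, P(H|E) = 0.18620 / 0.20380 = 0.9136. Hence P(¬H|E) = 1 − 0.9136 = 0.0864.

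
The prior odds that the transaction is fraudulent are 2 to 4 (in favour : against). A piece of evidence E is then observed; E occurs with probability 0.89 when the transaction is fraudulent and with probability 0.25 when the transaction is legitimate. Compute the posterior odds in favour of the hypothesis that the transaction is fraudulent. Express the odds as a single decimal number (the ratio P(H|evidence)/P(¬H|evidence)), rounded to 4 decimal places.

Posterior odds ≈ 1.7800

Prior odds = 2/4 = 0.50000.
Likelihood ratio for E = 0.89/0.25 = 3.5600.
Posterior odds = prior odds × LR = 1.7800.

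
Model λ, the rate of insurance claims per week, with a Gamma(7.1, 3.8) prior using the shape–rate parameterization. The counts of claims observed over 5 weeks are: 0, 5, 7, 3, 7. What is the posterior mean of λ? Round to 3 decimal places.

Posterior mean ≈ 3.307

The Poisson likelihood adds the total count to the shape and the number of exposure periods to the rate. Here ∑xᵢ = 22 and n = 5, so shape 7.1→29.1 and rate 3.8→8.8.
E[λ | data] = 29.1/8.8 = 3.307.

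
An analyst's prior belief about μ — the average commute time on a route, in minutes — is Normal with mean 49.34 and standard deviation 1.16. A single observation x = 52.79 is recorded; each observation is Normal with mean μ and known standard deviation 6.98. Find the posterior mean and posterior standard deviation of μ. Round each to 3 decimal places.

With known σ, the Normal prior is conjugate. Weight on the data is w = (n/σ²)/(n/σ² + 1/τ₀²) = 0.0205253/(0.0205253+0.743163) = 0.026877.
Posterior mean = w·x̄ + (1−w)·μ₀ = 0.026877·52.79 + 0.97312·49.34 = 49.433. Posterior variance = 1/(0.0205253+0.743163) = 1.30943, so SD = 1.144.

Posterior mean ≈ 49.433; posterior SD ≈ 1.144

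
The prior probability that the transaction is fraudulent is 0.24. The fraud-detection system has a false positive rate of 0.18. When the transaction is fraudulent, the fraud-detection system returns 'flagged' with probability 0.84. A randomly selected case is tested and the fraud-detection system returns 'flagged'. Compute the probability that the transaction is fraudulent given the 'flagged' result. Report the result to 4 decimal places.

P(H | E) ≈ 0.5957

Write H for 'the transaction is fraudulent'. Prior odds H:¬H = 0.24/0.76 = 0.31579. For the 'flagged' outcome, the likelihood ratio is 0.84/0.18 = 4.6667.
Posterior odds = 0.31579 × 4.6667 = 1.4737, so P(H|E) = 1.4737/(1+1.4737) = 0.5957.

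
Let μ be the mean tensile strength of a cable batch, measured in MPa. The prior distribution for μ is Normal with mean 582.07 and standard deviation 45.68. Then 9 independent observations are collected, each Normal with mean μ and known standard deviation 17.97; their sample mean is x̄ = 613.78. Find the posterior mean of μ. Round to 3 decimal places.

Posterior mean ≈ 613.244

With known σ, the Normal prior is conjugate. Weight on the data is w = (n/σ²)/(n/σ² + 1/τ₀²) = 0.0278706/(0.0278706+0.00047923) = 0.98310.
Posterior mean = w·x̄ + (1−w)·μ₀ = 0.98310·613.78 + 0.016904·582.07 = 613.244.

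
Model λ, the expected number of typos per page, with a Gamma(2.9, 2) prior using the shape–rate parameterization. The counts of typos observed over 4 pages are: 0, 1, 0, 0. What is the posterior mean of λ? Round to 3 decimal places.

The Poisson likelihood adds the total count to the shape and the number of exposure periods to the rate. Here ∑xᵢ = 1 and n = 4, so shape 2.9→3.9 and rate 2→6.
Posterior mean = shape/rate = 3.9/6 = 0.650.

Posterior mean ≈ 0.650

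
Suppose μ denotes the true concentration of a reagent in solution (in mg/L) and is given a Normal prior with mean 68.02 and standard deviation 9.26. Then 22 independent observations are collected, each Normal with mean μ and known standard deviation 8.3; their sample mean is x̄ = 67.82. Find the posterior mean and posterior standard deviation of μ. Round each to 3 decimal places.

Prior precision 1/τ₀² = 1/9.26² = 0.0116621; data precision n/σ² = 22/8.3² = 0.319350.
Posterior precision = 0.0116621 + 0.319350 = 0.331012, giving posterior SD = 1/√0.331012 = 1.738.
Posterior mean = (0.0116621·68.02 + 0.319350·67.82) / 0.331012 = 67.827.

Posterior mean ≈ 67.827; posterior SD ≈ 1.738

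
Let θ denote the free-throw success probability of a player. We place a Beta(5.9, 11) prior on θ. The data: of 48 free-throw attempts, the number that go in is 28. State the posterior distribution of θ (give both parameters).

Posterior: Beta(33.9, 31)

Observing 28 successes and 20 failures updates Beta(5.9, 11) by adding the success and failure counts to the two shape parameters: α = 5.9+28 = 33.9, β = 11+20 = 31.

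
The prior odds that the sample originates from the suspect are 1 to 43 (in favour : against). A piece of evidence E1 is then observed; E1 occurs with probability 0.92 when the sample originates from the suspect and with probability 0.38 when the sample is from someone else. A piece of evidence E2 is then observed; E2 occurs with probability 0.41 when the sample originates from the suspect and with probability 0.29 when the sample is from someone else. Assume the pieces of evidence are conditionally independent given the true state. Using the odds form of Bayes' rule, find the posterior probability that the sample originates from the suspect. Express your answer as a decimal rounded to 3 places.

Posterior probability ≈ 0.074

Prior odds = 1/43 = 0.023256. In log-odds, ln(0.023256) = -3.7612.
Add log likelihood ratios: ln(2.4211) + ln(1.4138) = 1.2305.
Posterior log-odds = -2.5307, so posterior odds = exp(-2.5307) = 0.079602. Converting, P(H|E) = 0.079602/1.0796 = 0.074.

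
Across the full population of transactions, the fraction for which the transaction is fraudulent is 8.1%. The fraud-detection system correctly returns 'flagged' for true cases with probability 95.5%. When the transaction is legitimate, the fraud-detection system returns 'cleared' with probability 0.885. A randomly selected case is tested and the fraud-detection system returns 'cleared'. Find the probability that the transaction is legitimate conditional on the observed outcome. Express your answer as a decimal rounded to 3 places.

P(¬H | E) ≈ 0.996

Write H for 'the transaction is fraudulent'. Prior odds H:¬H = 0.081/0.919 = 0.088139. For the 'cleared' outcome, the likelihood ratio is 0.045/0.885 = 0.050847.
Posterior odds = 0.088139 × 0.050847 = 0.0044817, so P(H|E) = 0.0044817/(1+0.0044817) = 0.004. Then P(¬H|E) = 1 − 0.004 = 0.996.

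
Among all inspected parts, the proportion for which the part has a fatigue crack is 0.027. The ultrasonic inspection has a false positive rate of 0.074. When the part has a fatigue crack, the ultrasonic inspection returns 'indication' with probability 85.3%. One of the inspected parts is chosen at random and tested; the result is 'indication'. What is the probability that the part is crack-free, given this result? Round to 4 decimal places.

P(¬H | E) ≈ 0.7577

Write H for 'the part has a fatigue crack'. Prior odds H:¬H = 0.027/0.973 = 0.027749. For the 'indication' outcome, the likelihood ratio is 0.853/0.074 = 11.527.
Posterior odds = 0.027749 × 11.527 = 0.31987, so P(H|E) = 0.31987/(1+0.31987) = 0.2423. Then P(¬H|E) = 1 − 0.2423 = 0.7577.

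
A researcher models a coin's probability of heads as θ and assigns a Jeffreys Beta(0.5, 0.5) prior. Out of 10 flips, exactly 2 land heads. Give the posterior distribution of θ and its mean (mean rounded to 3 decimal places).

Posterior: Beta(2.5, 8.5); mean ≈ 0.227

The binomial likelihood is conjugate to the Beta prior: with 2 successes and 8 failures, the posterior is Beta(0.5+2, 0.5+8) = Beta(2.5, 8.5).
E[θ | data] = 2.5/(2.5+8.5) = 0.227.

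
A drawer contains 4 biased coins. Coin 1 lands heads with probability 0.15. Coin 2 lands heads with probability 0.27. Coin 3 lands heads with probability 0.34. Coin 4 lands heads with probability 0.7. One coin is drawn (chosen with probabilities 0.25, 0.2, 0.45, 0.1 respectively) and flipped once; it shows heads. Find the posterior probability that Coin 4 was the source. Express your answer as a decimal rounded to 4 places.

Posterior probability ≈ 0.2226

P(heads|C1) = 0.15; P(heads|C2) = 0.27; P(heads|C3) = 0.34; P(heads|C4) = 0.7.
Prior × likelihood for each source: 0.25·0.15=0.03750, 0.2·0.27=0.05400, 0.45·0.34=0.1530, 0.1·0.7=0.07000. Summing gives P(heads) = 0.31450.
P(Coin 4 | heads) = 0.07000 / 0.31450 = 0.2226.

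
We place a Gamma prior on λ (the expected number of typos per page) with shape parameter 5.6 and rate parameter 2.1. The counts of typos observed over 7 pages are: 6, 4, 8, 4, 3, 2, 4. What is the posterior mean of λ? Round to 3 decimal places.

The Poisson likelihood adds the total count to the shape and the number of exposure periods to the rate. Here ∑xᵢ = 31 and n = 7, so shape 5.6→36.6 and rate 2.1→9.1.
Posterior mean = shape/rate = 36.6/9.1 = 4.022.

Posterior mean ≈ 4.022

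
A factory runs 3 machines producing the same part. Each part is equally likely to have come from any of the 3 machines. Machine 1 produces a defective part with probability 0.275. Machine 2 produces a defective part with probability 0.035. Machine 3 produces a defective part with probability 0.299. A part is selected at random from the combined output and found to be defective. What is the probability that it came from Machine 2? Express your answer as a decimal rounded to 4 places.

Posterior probability ≈ 0.0575

P(defective|M1) = 0.275; P(defective|M2) = 0.035; P(defective|M3) = 0.299.
Prior × likelihood for each source: 0.333333·0.275=0.09167, 0.333333·0.035=0.01167, 0.333333·0.299=0.09967. Summing gives P(defective) = 0.20300.
P(Machine 2 | defective) = 0.01167 / 0.20300 = 0.0575.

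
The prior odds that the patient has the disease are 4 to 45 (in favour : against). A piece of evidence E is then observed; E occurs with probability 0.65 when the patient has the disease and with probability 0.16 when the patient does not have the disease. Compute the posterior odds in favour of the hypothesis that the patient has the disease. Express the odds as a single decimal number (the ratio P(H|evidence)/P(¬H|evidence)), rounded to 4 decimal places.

Prior odds = 4/45 = 0.088889. In log-odds, ln(0.088889) = -2.4204.
Add log likelihood ratio: ln(4.0625) = 1.4018.
Posterior log-odds = -1.0186, so posterior odds = exp(-1.0186) = 0.36111.

Posterior odds ≈ 0.3611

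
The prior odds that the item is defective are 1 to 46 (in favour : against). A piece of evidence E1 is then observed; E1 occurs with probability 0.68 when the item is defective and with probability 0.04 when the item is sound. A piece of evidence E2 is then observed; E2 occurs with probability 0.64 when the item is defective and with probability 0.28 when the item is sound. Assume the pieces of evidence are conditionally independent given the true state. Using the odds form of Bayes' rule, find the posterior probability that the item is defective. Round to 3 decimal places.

Prior odds = 1/46 = 0.021739.
Likelihood ratio for E1 = 0.68/0.04 = 17.000.
Likelihood ratio for E2 = 0.64/0.28 = 2.2857.
Posterior odds = prior odds × LR₁ × LR₂ = 0.84472.
Posterior probability = odds/(1+odds) = 0.84472/1.8447 = 0.458.

Posterior probability ≈ 0.458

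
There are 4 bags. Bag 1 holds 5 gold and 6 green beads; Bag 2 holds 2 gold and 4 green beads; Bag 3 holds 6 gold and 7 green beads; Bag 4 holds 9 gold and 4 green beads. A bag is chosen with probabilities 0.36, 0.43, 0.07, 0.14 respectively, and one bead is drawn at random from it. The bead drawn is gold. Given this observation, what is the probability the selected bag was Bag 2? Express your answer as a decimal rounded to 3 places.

Tabulate prior·likelihood by source: [1] prior 0.36, lik 0.4545, product 0.1636; [2] prior 0.43, lik 0.3333, product 0.1433; [3] prior 0.07, lik 0.4615, product 0.03231; [4] prior 0.14, lik 0.6923, product 0.09692.
Normalizing constant = 0.43620; the posterior for Bag 2 is its product over the sum, 0.1433/0.43620 = 0.329.

Posterior probability ≈ 0.329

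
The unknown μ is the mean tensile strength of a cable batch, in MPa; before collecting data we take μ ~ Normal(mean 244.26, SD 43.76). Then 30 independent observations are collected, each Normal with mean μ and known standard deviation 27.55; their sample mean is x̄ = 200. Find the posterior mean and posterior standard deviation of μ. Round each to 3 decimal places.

Posterior mean ≈ 200.577; posterior SD ≈ 4.997

With known σ, the Normal prior is conjugate. Weight on the data is w = (n/σ²)/(n/σ² + 1/τ₀²) = 0.0395256/(0.0395256+0.00052221) = 0.98696.
Posterior mean = w·x̄ + (1−w)·μ₀ = 0.98696·200 + 0.013040·244.26 = 200.577. Posterior variance = 1/(0.0395256+0.00052221) = 24.9702, so SD = 4.997.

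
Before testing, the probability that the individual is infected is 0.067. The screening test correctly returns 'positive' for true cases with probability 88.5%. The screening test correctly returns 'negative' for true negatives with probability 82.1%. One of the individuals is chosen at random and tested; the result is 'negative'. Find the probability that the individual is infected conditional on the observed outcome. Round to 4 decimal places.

P(H | E) ≈ 0.0100

Let H be the event that the individual is infected. P(H) = 0.067, so P(¬H) = 0.933. With E the 'negative' result, P(E|H) = 0.115 and P(E|¬H) = 0.821.
P(E) = 0.115·0.067 + 0.821·0.933 = 0.0077050 + 0.76599 = 0.77370.
By Bayes' theorem, P(H|E) = 0.0077050 / 0.77370 = 0.0100.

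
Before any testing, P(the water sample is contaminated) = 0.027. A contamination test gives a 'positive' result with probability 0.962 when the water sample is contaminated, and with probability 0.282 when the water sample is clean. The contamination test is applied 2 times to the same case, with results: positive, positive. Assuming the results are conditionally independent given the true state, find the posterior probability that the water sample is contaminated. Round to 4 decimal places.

Posterior P(H) ≈ 0.2441

With H the event that the water sample is contaminated, the joint likelihood of the observed sequence is P(data|H) = 0.962·0.962 = 0.92544 and P(data|¬H) = 0.282·0.282 = 0.079524.
Bayes: P(H|data) = 0.027·0.92544 / (0.027·0.92544 + 0.973·0.079524) = 0.024987/0.10236 = 0.2441.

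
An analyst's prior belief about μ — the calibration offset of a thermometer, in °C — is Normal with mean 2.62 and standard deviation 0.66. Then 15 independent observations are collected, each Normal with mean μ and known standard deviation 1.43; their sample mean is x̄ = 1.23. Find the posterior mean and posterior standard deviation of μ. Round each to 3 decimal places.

With known σ, the Normal prior is conjugate. Weight on the data is w = (n/σ²)/(n/σ² + 1/τ₀²) = 7.33532/(7.33532+2.29568) = 0.76164.
Posterior mean = w·x̄ + (1−w)·μ₀ = 0.76164·1.23 + 0.23836·2.62 = 1.561. Posterior variance = 1/(7.33532+2.29568) = 0.103831, so SD = 0.322.

Posterior mean ≈ 1.561; posterior SD ≈ 0.322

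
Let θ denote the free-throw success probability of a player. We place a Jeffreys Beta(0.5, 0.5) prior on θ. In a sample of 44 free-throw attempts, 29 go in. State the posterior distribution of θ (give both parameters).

Posterior: Beta(29.5, 15.5)

The binomial likelihood is conjugate to the Beta prior: with 29 successes and 15 failures, the posterior is Beta(0.5+29, 0.5+15) = Beta(29.5, 15.5).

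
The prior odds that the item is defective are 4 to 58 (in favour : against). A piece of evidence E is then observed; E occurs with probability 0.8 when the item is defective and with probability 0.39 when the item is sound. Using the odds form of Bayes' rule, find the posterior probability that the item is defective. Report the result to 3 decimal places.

Posterior probability ≈ 0.124

Prior odds = 4/58 = 0.068966. In log-odds, ln(0.068966) = -2.6741.
Add log likelihood ratio: ln(2.0513) = 0.71846.
Posterior log-odds = -1.9557, so posterior odds = exp(-1.9557) = 0.14147. Converting, P(H|E) = 0.14147/1.1415 = 0.124.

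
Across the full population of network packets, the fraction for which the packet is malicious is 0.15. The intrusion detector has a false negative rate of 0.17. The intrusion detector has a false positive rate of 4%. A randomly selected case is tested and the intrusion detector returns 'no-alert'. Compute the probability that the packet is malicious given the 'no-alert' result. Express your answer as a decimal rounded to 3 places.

Write H for 'the packet is malicious'. Prior odds H:¬H = 0.15/0.85 = 0.17647. For the 'no-alert' outcome, the likelihood ratio is 0.17/0.96 = 0.17708.
Posterior odds = 0.17647 × 0.17708 = 0.031250, so P(H|E) = 0.031250/(1+0.031250) = 0.030.

P(H | E) ≈ 0.030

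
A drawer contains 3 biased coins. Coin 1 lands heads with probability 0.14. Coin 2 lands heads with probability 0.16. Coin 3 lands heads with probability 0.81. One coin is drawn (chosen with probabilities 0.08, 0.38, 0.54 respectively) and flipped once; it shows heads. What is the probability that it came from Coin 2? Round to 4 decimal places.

P(heads|C1) = 0.14; P(heads|C2) = 0.16; P(heads|C3) = 0.81.
Prior × likelihood for each source: 0.08·0.14=0.01120, 0.38·0.16=0.06080, 0.54·0.81=0.4374. Summing gives P(heads) = 0.50940.
P(Coin 2 | heads) = 0.06080 / 0.50940 = 0.1194.

Posterior probability ≈ 0.1194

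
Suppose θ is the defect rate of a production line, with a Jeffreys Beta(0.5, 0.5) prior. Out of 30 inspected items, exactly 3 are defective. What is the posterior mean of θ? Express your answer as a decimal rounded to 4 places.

Posterior mean ≈ 0.1129

Observing 3 successes and 27 failures updates Beta(0.5, 0.5) by adding the success and failure counts to the two shape parameters: α = 0.5+3 = 3.5, β = 0.5+27 = 27.5.
E[θ | data] = 3.5/(3.5+27.5) = 0.1129.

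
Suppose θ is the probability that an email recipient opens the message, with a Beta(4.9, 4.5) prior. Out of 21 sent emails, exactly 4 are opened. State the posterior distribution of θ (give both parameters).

Posterior: Beta(8.9, 21.5)

The binomial likelihood is conjugate to the Beta prior: with 4 successes and 17 failures, the posterior is Beta(4.9+4, 4.5+17) = Beta(8.9, 21.5).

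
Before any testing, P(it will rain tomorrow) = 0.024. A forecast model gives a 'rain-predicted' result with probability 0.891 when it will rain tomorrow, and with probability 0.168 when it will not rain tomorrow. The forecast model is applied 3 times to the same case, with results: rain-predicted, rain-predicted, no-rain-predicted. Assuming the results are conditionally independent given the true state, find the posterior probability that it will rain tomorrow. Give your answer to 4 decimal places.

Let H be the event that it will rain tomorrow; start with P(H) = 0.024. P('rain-predicted'|H) = 0.891, P('rain-predicted'|¬H) = 0.168.
Update on result 1 ('rain-predicted'): P(H) ← 0.891·0.0240 / (0.891·0.0240 + 0.168·0.9760) = 0.021384/0.18535 = 0.1154.
Update on result 2 ('rain-predicted'): P(H) ← 0.891·0.1154 / (0.891·0.1154 + 0.168·0.8846) = 0.10279/0.25141 = 0.4089.
Update on result 3 ('no-rain-predicted'): P(H) ← 0.109·0.4089 / (0.109·0.4089 + 0.832·0.5911) = 0.044567/0.53639 = 0.0831.

Posterior P(H) ≈ 0.0831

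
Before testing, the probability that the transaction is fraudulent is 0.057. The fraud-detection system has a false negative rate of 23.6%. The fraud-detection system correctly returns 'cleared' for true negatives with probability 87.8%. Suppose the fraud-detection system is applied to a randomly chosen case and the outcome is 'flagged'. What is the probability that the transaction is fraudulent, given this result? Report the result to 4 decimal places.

Let H be the event that the transaction is fraudulent. P(H) = 0.057, so P(¬H) = 0.943. With E the 'flagged' result, P(E|H) = 0.764 and P(E|¬H) = 0.122.
P(E) = 0.764·0.057 + 0.122·0.943 = 0.043548 + 0.11505 = 0.15859.
By Bayes' theorem, P(H|E) = 0.043548 / 0.15859 = 0.2746.

P(H | E) ≈ 0.2746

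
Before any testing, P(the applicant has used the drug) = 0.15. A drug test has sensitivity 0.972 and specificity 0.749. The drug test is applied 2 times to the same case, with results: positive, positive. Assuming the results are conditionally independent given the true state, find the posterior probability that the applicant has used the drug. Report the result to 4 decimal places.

With H the event that the applicant has used the drug, the joint likelihood of the observed sequence is P(data|H) = 0.972·0.972 = 0.94478 and P(data|¬H) = 0.251·0.251 = 0.063001.
Bayes: P(H|data) = 0.15·0.94478 / (0.15·0.94478 + 0.85·0.063001) = 0.14172/0.19527 = 0.7258.

Posterior P(H) ≈ 0.7258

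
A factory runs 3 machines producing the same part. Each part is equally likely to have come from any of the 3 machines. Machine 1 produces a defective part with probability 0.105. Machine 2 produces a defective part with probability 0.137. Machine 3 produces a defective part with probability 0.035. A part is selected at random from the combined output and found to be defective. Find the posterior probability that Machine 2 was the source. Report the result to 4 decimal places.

Posterior probability ≈ 0.4946

Tabulate prior·likelihood by source: [1] prior 0.333333, lik 0.105, product 0.03500; [2] prior 0.333333, lik 0.137, product 0.04567; [3] prior 0.333333, lik 0.035, product 0.01167.
Normalizing constant = 0.092333; the posterior for Machine 2 is its product over the sum, 0.04567/0.092333 = 0.4946.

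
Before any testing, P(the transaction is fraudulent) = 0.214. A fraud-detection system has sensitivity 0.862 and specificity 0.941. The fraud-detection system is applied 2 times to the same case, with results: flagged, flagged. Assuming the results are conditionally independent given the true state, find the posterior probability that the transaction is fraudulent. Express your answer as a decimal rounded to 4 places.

Posterior P(H) ≈ 0.9831

Let H be the event that the transaction is fraudulent; start with P(H) = 0.214. P('flagged'|H) = 0.862, P('flagged'|¬H) = 0.059.
Update on result 1 ('flagged'): P(H) ← 0.862·0.2140 / (0.862·0.2140 + 0.059·0.7860) = 0.18447/0.23084 = 0.7991.
Update on result 2 ('flagged'): P(H) ← 0.862·0.7991 / (0.862·0.7991 + 0.059·0.2009) = 0.68883/0.70068 = 0.9831.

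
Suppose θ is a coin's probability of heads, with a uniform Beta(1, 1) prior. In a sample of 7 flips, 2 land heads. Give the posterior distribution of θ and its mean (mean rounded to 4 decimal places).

The binomial likelihood is conjugate to the Beta prior: with 2 successes and 5 failures, the posterior is Beta(1+2, 1+5) = Beta(3, 6).
Posterior mean = α/(α+β) = 3/9 = 0.3333.

Posterior: Beta(3, 6); mean ≈ 0.3333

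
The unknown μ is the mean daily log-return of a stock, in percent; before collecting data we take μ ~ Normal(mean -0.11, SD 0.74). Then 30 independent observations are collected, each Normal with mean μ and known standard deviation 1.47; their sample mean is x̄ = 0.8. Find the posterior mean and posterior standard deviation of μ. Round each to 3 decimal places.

Prior precision 1/τ₀² = 1/0.74² = 1.82615; data precision n/σ² = 30/1.47² = 13.8831.
Posterior precision = 1.82615 + 13.8831 = 15.7093, giving posterior SD = 1/√15.7093 = 0.252.
Posterior mean = (1.82615·-0.11 + 13.8831·0.8) / 15.7093 = 0.694.

Posterior mean ≈ 0.694; posterior SD ≈ 0.252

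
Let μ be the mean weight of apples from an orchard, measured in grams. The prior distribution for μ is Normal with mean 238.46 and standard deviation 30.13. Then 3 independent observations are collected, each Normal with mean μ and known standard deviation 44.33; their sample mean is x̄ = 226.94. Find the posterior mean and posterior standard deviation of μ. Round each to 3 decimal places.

With known σ, the Normal prior is conjugate. Weight on the data is w = (n/σ²)/(n/σ² + 1/τ₀²) = 0.00152660/(0.00152660+0.00110154) = 0.58087.
Posterior mean = w·x̄ + (1−w)·μ₀ = 0.58087·226.94 + 0.41913·238.46 = 231.768. Posterior variance = 1/(0.00152660+0.00110154) = 380.496, so SD = 19.506.

Posterior mean ≈ 231.768; posterior SD ≈ 19.506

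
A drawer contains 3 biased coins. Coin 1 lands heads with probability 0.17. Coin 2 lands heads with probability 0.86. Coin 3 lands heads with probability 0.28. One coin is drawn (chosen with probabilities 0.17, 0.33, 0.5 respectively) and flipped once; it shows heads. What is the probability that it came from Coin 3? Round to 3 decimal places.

P(heads|C1) = 0.17; P(heads|C2) = 0.86; P(heads|C3) = 0.28.
Prior × likelihood for each source: 0.17·0.17=0.02890, 0.33·0.86=0.2838, 0.5·0.28=0.1400. Summing gives P(heads) = 0.45270.
P(Coin 3 | heads) = 0.1400 / 0.45270 = 0.309.

Posterior probability ≈ 0.309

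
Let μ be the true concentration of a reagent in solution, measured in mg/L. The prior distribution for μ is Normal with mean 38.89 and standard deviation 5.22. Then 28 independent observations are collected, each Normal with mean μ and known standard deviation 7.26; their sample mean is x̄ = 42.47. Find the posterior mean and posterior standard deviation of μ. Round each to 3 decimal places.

Posterior mean ≈ 42.239; posterior SD ≈ 1.327

With known σ, the Normal prior is conjugate. Weight on the data is w = (n/σ²)/(n/σ² + 1/τ₀²) = 0.531233/(0.531233+0.0366994) = 0.93538.
Posterior mean = w·x̄ + (1−w)·μ₀ = 0.93538·42.47 + 0.064619·38.89 = 42.239. Posterior variance = 1/(0.531233+0.0366994) = 1.76077, so SD = 1.327.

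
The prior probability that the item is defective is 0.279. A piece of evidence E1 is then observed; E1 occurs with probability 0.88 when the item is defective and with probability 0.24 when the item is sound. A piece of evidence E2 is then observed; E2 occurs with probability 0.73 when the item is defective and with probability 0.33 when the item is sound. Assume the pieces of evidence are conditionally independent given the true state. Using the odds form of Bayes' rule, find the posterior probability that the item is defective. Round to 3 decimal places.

Posterior probability ≈ 0.758

Prior odds = 0.279/(1−0.279) = 0.38696. In log-odds, ln(0.38696) = -0.94943.
Add log likelihood ratios: ln(3.6667) + ln(2.2121) = 2.0932.
Posterior log-odds = 1.1438, so posterior odds = exp(1.1438) = 3.1387. Converting, P(H|E) = 3.1387/4.1387 = 0.758.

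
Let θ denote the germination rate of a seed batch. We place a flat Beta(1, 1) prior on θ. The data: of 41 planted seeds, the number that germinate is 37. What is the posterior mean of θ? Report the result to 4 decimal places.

Posterior mean ≈ 0.8837

Observing 37 successes and 4 failures updates Beta(1, 1) by adding the success and failure counts to the two shape parameters: α = 1+37 = 38, β = 1+4 = 5.
Posterior mean = α/(α+β) = 38/43 = 0.8837.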